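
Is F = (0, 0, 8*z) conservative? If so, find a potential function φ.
Yes, F is conservative. φ = 4*z**2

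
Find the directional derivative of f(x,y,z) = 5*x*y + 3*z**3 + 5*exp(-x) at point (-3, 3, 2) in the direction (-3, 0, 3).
sqrt(2)*(21 + 5*exp(3))/2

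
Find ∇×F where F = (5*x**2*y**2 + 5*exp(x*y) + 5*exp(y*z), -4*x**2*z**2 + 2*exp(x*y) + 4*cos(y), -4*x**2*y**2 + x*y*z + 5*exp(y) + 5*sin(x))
(-8*x**2*y + 8*x**2*z + x*z + 5*exp(y), 8*x*y**2 - y*z + 5*y*exp(y*z) - 5*cos(x), -10*x**2*y - 8*x*z**2 - 5*x*exp(x*y) + 2*y*exp(x*y) - 5*z*exp(y*z))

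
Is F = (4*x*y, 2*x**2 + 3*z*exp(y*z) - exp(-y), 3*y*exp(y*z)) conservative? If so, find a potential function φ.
Yes, F is conservative. φ = 2*x**2*y + 3*exp(y*z) + exp(-y)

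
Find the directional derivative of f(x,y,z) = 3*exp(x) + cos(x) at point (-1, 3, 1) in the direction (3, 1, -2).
3*sqrt(14)*(E*sin(1) + 3)*exp(-1)/14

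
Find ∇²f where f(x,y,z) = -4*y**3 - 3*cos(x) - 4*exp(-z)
-24*y + 3*cos(x) - 4*exp(-z)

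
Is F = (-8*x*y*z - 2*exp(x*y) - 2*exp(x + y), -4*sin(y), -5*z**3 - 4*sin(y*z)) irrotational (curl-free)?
No, ∇×F = (-4*z*cos(y*z), -8*x*y, 8*x*z + 2*x*exp(x*y) + 2*exp(x + y))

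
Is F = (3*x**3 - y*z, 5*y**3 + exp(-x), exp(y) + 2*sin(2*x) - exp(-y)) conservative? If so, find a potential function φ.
No, ∇×F = (2*cosh(y), -y - 4*cos(2*x), z - exp(-x)) ≠ 0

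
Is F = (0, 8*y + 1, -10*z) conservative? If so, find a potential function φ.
Yes, F is conservative. φ = 4*y**2 + y - 5*z**2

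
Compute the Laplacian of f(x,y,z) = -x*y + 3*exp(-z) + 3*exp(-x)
3*exp(-z) + 3*exp(-x)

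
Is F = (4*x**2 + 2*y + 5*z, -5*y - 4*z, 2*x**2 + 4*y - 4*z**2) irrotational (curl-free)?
No, ∇×F = (8, 5 - 4*x, -2)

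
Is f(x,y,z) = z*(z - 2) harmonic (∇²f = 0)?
No, ∇²f = 2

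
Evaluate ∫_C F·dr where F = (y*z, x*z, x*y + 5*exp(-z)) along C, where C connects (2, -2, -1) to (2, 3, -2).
-5*exp(2) - 16 + 5*E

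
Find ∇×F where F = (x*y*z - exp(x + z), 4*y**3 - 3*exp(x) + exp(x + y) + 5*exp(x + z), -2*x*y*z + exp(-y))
(-2*x*z - 5*exp(x + z) - exp(-y), x*y + 2*y*z - exp(x + z), -x*z - 3*exp(x) + exp(x + y) + 5*exp(x + z))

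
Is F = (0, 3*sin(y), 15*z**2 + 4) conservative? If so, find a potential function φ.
Yes, F is conservative. φ = 5*z**3 + 4*z - 3*cos(y)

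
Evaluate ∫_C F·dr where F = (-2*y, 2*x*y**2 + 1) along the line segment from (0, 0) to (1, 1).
1/2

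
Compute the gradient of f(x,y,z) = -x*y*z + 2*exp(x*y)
(y*(-z + 2*exp(x*y)), x*(-z + 2*exp(x*y)), -x*y)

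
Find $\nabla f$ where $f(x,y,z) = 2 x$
(2, 0, 0)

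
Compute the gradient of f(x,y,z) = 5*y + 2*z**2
(0, 5, 4*z)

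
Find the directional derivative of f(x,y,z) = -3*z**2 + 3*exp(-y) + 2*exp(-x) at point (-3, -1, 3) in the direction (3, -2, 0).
6*sqrt(13)*E*(1 - exp(2))/13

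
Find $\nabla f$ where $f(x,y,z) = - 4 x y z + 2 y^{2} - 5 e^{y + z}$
(-4*y*z, -4*x*z + 4*y - 5*exp(y + z), -4*x*y - 5*exp(y + z))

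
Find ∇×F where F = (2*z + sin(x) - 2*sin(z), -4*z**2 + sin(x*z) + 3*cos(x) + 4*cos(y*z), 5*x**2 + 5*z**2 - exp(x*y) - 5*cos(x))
(-x*exp(x*y) - x*cos(x*z) + 4*y*sin(y*z) + 8*z, -10*x + y*exp(x*y) - 5*sin(x) - 2*cos(z) + 2, z*cos(x*z) - 3*sin(x))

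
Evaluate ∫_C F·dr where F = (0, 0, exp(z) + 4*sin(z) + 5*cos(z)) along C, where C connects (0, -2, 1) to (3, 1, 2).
-5*sin(1) - E - 4*cos(2) + 4*cos(1) + 5*sin(2) + exp(2)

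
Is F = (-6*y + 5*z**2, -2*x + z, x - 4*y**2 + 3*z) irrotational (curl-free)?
No, ∇×F = (-8*y - 1, 10*z - 1, 4)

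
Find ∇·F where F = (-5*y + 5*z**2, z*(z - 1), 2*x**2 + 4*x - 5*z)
-5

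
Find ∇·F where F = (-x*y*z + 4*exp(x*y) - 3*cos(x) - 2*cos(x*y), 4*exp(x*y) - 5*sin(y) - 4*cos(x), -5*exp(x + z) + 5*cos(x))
4*x*exp(x*y) - y*z + 4*y*exp(x*y) + 2*y*sin(x*y) - 5*exp(x + z) + 3*sin(x) - 5*cos(y)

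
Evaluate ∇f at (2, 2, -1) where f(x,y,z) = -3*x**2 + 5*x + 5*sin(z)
(-7, 0, 5*cos(1))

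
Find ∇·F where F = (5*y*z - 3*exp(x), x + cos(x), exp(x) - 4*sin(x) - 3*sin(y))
-3*exp(x)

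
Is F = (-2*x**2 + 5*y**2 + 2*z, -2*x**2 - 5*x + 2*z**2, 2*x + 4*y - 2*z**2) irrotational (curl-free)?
No, ∇×F = (4 - 4*z, 0, -4*x - 10*y - 5)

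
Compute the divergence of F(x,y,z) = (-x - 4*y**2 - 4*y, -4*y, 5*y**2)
-5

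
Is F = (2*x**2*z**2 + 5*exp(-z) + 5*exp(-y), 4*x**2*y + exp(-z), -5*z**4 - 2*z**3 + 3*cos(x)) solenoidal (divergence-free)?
No, ∇·F = 4*x**2 + 4*x*z**2 - 20*z**3 - 6*z**2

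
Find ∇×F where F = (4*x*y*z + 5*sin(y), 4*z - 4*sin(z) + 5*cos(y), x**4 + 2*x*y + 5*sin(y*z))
(2*x + 5*z*cos(y*z) + 4*cos(z) - 4, -4*x**3 + 4*x*y - 2*y, -4*x*z - 5*cos(y))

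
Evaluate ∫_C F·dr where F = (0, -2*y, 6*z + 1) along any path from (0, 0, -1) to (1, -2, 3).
24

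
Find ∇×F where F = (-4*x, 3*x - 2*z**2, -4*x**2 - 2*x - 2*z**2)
(4*z, 8*x + 2, 3)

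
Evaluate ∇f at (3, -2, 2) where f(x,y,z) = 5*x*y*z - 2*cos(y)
(-20, 30 - 2*sin(2), -30)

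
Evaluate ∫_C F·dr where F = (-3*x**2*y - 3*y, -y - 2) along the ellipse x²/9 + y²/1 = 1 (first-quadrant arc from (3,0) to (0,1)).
-5/2 + 117*pi/16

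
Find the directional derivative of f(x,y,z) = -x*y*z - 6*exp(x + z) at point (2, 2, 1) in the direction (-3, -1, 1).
4*sqrt(11)*(1 + 3*exp(3))/11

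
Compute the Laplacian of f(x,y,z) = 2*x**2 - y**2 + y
2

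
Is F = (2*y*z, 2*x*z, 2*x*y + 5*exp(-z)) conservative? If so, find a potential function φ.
Yes, F is conservative. φ = 2*x*y*z - 5*exp(-z)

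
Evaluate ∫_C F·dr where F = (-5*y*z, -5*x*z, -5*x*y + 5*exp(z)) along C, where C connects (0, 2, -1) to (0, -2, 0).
5 - 5*exp(-1)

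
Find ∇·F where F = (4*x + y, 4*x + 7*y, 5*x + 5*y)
11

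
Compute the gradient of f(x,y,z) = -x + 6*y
(-1, 6, 0)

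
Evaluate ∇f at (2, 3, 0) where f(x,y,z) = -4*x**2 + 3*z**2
(-16, 0, 0)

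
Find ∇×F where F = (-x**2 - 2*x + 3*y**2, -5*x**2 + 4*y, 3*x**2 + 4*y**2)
(8*y, -6*x, -10*x - 6*y)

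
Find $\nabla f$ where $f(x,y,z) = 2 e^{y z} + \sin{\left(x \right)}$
(cos(x), 2*z*exp(y*z), 2*y*exp(y*z))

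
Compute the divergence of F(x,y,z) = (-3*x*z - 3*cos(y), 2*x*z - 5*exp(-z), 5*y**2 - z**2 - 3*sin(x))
-5*z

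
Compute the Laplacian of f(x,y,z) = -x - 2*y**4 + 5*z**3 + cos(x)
-24*y**2 + 30*z - cos(x)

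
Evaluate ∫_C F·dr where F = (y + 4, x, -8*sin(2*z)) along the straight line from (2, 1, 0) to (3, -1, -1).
-5 + 4*cos(2)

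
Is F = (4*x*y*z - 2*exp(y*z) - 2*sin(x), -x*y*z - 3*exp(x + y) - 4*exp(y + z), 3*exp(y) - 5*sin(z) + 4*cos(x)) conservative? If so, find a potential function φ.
No, ∇×F = (x*y + 3*exp(y) + 4*exp(y + z), 4*x*y - 2*y*exp(y*z) + 4*sin(x), -4*x*z - y*z + 2*z*exp(y*z) - 3*exp(x + y)) ≠ 0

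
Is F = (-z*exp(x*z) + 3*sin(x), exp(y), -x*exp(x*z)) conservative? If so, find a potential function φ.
Yes, F is conservative. φ = exp(y) - exp(x*z) - 3*cos(x)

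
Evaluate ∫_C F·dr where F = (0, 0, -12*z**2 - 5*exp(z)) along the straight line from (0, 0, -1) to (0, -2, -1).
0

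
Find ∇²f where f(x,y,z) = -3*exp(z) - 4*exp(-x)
-3*exp(z) - 4*exp(-x)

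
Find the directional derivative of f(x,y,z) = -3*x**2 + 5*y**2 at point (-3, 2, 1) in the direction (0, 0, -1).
0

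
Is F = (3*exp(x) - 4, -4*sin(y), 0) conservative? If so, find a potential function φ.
Yes, F is conservative. φ = -4*x + 3*exp(x) + 4*cos(y)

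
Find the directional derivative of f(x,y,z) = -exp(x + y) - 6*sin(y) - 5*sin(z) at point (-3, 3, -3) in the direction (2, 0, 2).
-sqrt(2)*(5*cos(3) + 1)/2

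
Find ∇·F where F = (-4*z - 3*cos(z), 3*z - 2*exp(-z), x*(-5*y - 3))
0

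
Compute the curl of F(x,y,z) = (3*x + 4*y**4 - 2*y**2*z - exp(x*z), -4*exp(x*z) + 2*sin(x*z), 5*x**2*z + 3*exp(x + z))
(2*x*(2*exp(x*z) - cos(x*z)), -10*x*z - x*exp(x*z) - 2*y**2 - 3*exp(x + z), -16*y**3 + 4*y*z - 4*z*exp(x*z) + 2*z*cos(x*z))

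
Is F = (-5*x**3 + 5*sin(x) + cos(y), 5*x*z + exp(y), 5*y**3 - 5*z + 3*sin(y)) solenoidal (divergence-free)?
No, ∇·F = -15*x**2 + exp(y) + 5*cos(x) - 5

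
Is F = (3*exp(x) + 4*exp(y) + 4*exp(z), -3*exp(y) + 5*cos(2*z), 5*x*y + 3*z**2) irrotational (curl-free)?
No, ∇×F = (5*x + 10*sin(2*z), -5*y + 4*exp(z), -4*exp(y))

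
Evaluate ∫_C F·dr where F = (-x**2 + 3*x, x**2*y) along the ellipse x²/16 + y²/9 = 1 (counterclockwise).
0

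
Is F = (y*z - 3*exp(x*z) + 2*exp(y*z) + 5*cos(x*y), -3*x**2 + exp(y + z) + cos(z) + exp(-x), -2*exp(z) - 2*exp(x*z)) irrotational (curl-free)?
No, ∇×F = (-exp(y + z) + sin(z), -3*x*exp(x*z) + 2*y*exp(y*z) + y + 2*z*exp(x*z), 5*x*sin(x*y) - 6*x - 2*z*exp(y*z) - z - exp(-x))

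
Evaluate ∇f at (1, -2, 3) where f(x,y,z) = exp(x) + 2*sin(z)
(E, 0, 2*cos(3))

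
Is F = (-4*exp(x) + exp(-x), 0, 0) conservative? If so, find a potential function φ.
Yes, F is conservative. φ = -4*exp(x) - exp(-x)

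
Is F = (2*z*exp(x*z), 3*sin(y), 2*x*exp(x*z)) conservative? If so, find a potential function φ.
Yes, F is conservative. φ = 2*exp(x*z) - 3*cos(y)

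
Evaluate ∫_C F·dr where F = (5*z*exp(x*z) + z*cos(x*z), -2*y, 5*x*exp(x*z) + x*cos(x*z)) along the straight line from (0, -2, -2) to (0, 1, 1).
3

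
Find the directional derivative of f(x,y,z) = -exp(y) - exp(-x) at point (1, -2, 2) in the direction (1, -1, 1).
sqrt(3)*(1 + E)*exp(-2)/3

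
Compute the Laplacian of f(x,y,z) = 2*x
0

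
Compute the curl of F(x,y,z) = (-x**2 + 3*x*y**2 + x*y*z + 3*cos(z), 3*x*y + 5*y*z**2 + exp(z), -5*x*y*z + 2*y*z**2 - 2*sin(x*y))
(-5*x*z - 2*x*cos(x*y) - 10*y*z + 2*z**2 - exp(z), x*y + 5*y*z + 2*y*cos(x*y) - 3*sin(z), -6*x*y - x*z + 3*y)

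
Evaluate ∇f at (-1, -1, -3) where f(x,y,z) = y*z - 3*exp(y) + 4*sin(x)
(4*cos(1), -3 - 3*exp(-1), -1)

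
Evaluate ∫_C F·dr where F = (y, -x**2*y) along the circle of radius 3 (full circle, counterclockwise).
-9*pi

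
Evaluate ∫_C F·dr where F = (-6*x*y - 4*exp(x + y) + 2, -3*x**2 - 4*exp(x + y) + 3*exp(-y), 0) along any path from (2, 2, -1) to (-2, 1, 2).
-7*exp(-1) + 3*exp(-2) + 4 + 4*exp(4)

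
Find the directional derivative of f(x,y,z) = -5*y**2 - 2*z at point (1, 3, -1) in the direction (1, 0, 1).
-sqrt(2)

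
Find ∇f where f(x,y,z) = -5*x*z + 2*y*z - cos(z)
(-5*z, 2*z, -5*x + 2*y + sin(z))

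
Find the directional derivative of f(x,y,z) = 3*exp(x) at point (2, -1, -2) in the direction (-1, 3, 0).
-3*sqrt(10)*exp(2)/10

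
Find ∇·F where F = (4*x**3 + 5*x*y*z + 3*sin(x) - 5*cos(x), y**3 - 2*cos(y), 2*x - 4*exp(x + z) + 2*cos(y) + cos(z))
12*x**2 + 3*y**2 + 5*y*z - 4*exp(x + z) + 5*sin(x) + 2*sin(y) - sin(z) + 3*cos(x)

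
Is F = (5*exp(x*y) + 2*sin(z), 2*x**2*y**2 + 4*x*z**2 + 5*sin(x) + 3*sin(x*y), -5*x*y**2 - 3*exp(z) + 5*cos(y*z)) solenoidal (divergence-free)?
No, ∇·F = 4*x**2*y + 3*x*cos(x*y) + 5*y*exp(x*y) - 5*y*sin(y*z) - 3*exp(z)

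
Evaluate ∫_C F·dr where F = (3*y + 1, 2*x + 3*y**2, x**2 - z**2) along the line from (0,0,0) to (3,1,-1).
53/6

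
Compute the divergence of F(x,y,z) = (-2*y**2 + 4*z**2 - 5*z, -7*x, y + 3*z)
3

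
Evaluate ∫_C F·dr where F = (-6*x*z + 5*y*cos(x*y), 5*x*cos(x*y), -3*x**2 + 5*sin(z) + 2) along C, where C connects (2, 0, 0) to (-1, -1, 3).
2 + 5*sin(1) - 5*cos(3)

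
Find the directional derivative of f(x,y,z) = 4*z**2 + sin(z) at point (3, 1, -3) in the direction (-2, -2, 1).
-8 + cos(3)/3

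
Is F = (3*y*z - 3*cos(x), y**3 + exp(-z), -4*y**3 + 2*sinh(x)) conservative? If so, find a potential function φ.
No, ∇×F = (-12*y**2 + exp(-z), 3*y - 2*cosh(x), -3*z) ≠ 0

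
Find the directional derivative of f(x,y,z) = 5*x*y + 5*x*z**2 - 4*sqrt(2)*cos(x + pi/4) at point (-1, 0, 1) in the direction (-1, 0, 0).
-5 - 4*sqrt(2)*cos(pi/4 + 1)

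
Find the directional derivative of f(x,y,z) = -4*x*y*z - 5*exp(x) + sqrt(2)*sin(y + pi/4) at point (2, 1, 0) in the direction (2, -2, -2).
-5*sqrt(3)*exp(2)/3 - sqrt(6)*cos(pi/4 + 1)/3 + 8*sqrt(3)/3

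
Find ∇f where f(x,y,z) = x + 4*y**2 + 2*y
(1, 8*y + 2, 0)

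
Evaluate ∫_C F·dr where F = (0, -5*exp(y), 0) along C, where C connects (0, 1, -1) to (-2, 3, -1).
5*E*(1 - exp(2))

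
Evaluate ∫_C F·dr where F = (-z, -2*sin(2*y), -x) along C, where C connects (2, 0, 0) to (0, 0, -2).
0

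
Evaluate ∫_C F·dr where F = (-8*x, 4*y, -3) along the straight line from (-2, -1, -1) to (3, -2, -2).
-11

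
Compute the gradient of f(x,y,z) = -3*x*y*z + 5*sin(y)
(-3*y*z, -3*x*z + 5*cos(y), -3*x*y)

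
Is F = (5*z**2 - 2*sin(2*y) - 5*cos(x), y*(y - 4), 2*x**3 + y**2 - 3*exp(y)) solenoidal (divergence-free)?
No, ∇·F = 2*y + 5*sin(x) - 4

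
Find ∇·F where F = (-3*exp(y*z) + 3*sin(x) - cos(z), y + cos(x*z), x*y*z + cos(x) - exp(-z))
x*y + 3*cos(x) + 1 + exp(-z)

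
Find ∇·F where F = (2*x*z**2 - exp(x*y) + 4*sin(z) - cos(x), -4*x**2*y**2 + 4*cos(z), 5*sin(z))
-8*x**2*y - y*exp(x*y) + 2*z**2 + sin(x) + 5*cos(z)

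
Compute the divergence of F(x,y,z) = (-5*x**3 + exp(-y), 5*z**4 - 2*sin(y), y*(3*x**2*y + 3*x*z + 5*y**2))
-15*x**2 + 3*x*y - 2*cos(y)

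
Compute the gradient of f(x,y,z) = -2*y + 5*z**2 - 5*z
(0, -2, 10*z - 5)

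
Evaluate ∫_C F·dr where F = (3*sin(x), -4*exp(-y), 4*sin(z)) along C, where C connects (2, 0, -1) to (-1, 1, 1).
-4 - 3*cos(1) + 3*cos(2) + 4*exp(-1)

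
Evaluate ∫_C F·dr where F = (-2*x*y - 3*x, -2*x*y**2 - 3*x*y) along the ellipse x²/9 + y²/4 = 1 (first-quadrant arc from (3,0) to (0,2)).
27/2 - 3*pi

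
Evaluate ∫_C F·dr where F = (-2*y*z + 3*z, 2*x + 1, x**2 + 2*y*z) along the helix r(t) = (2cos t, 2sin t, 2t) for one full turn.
8*pi*(1 + 2*pi)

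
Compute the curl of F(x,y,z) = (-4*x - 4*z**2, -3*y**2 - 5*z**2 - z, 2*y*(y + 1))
(4*y + 10*z + 3, -8*z, 0)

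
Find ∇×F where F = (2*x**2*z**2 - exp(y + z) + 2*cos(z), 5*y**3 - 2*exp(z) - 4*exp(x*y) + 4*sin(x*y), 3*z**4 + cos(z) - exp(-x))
(2*exp(z), 4*x**2*z - exp(y + z) - 2*sin(z) - exp(-x), -4*y*exp(x*y) + 4*y*cos(x*y) + exp(y + z))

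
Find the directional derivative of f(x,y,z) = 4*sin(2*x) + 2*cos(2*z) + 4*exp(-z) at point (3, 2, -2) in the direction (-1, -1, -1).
4*sqrt(3)*(-2*cos(6) - sin(4) + exp(2))/3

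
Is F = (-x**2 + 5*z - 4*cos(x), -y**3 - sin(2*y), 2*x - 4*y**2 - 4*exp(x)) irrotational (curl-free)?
No, ∇×F = (-8*y, 4*exp(x) + 3, 0)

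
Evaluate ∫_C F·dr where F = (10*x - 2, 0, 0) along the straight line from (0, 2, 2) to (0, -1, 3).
0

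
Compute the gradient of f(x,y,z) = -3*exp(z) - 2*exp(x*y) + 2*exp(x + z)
(-2*y*exp(x*y) + 2*exp(x + z), -2*x*exp(x*y), (2*exp(x) - 3)*exp(z))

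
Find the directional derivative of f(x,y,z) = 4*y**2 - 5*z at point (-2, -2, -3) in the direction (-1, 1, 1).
-7*sqrt(3)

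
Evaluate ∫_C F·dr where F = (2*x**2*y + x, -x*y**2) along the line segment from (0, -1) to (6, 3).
262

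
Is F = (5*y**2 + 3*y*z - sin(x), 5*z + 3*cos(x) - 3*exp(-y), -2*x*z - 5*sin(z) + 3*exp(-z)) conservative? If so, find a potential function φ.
No, ∇×F = (-5, 3*y + 2*z, -10*y - 3*z - 3*sin(x)) ≠ 0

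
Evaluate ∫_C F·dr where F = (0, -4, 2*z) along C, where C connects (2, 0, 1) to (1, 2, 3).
0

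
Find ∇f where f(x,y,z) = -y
(0, -1, 0)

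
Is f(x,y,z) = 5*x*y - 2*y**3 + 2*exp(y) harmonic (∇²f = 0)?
No, ∇²f = -12*y + 2*exp(y)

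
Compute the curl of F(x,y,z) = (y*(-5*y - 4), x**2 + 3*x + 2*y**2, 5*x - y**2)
(-2*y, -5, 2*x + 10*y + 7)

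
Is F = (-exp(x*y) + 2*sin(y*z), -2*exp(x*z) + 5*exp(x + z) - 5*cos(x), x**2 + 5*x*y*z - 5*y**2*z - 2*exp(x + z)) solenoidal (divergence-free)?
No, ∇·F = 5*x*y - 5*y**2 - y*exp(x*y) - 2*exp(x + z)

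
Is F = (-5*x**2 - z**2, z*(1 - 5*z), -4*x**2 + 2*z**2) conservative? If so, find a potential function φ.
No, ∇×F = (10*z - 1, 8*x - 2*z, 0) ≠ 0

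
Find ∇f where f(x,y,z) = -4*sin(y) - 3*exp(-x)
(3*exp(-x), -4*cos(y), 0)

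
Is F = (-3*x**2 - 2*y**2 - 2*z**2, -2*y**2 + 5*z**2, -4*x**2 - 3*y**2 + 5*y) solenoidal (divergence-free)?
No, ∇·F = -6*x - 4*y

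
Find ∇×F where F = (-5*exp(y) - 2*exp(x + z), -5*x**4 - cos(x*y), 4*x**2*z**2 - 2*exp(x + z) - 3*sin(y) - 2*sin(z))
(-3*cos(y), -8*x*z**2, -20*x**3 + y*sin(x*y) + 5*exp(y))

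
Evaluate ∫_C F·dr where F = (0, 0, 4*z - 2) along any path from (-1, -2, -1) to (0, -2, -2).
8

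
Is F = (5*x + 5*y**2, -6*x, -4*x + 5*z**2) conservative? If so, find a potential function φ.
No, ∇×F = (0, 4, -10*y - 6) ≠ 0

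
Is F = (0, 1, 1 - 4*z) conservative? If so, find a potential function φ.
Yes, F is conservative. φ = y - 2*z**2 + z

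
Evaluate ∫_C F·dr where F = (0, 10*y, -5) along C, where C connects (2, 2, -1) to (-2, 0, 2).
-35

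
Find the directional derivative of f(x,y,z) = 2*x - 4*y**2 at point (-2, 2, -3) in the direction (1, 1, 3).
-14*sqrt(11)/11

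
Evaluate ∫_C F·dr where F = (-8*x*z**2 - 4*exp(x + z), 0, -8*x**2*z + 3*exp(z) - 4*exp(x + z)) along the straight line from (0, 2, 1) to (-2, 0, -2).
-64 - 4*exp(-4) + 3*exp(-2) + E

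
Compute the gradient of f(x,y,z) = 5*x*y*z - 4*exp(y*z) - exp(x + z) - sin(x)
(5*y*z - exp(x + z) - cos(x), z*(5*x - 4*exp(y*z)), 5*x*y - 4*y*exp(y*z) - exp(x + z))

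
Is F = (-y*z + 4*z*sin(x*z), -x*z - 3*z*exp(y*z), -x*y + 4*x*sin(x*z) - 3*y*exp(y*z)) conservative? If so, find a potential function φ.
Yes, F is conservative. φ = -x*y*z - 3*exp(y*z) - 4*cos(x*z)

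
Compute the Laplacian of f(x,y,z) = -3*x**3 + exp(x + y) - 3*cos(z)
-18*x + 2*exp(x + y) + 3*cos(z)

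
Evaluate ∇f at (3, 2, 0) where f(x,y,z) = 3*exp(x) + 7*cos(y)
(3*exp(3), -7*sin(2), 0)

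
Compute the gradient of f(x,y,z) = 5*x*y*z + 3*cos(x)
(5*y*z - 3*sin(x), 5*x*z, 5*x*y)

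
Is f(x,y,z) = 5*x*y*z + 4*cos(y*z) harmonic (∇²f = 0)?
No, ∇²f = -4*(y**2 + z**2)*cos(y*z)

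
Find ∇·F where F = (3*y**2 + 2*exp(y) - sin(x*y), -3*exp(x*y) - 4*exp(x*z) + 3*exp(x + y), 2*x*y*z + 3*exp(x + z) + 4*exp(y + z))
2*x*y - 3*x*exp(x*y) - y*cos(x*y) + 3*exp(x + y) + 3*exp(x + z) + 4*exp(y + z)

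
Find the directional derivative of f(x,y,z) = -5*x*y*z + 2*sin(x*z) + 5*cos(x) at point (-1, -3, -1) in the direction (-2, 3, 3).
-sqrt(22)*(cos(1) + 5*sin(1) + 15)/11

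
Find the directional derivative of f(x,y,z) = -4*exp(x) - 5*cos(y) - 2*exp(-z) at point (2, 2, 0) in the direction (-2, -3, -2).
sqrt(17)*(-15*sin(2) - 4 + 8*exp(2))/17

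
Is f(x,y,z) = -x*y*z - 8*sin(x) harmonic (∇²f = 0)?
No, ∇²f = 8*sin(x)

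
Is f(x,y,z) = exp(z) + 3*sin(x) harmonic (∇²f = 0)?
No, ∇²f = exp(z) - 3*sin(x)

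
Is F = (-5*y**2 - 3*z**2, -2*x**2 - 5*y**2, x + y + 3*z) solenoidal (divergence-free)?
No, ∇·F = 3 - 10*y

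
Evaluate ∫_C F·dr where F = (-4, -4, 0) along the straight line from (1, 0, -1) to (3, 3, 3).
-20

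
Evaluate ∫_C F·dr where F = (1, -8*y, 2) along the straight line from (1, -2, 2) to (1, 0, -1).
10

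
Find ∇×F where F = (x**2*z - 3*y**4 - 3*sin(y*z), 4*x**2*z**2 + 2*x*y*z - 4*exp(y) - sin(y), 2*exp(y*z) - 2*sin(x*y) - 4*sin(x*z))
(-8*x**2*z - 2*x*y - 2*x*cos(x*y) + 2*z*exp(y*z), x**2 + 2*y*cos(x*y) - 3*y*cos(y*z) + 4*z*cos(x*z), 8*x*z**2 + 12*y**3 + 2*y*z + 3*z*cos(y*z))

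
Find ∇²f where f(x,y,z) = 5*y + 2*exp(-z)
2*exp(-z)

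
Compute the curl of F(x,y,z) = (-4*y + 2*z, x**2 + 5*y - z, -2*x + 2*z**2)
(1, 4, 2*x + 4)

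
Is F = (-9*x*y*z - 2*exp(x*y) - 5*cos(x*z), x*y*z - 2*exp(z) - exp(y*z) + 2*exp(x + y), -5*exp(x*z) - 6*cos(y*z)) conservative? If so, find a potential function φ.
No, ∇×F = (-x*y + y*exp(y*z) + 6*z*sin(y*z) + 2*exp(z), -9*x*y + 5*x*sin(x*z) + 5*z*exp(x*z), 9*x*z + 2*x*exp(x*y) + y*z + 2*exp(x + y)) ≠ 0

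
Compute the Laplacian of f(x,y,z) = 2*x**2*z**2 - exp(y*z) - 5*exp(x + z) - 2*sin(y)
4*x**2 - y**2*exp(y*z) - z**2*exp(y*z) + 4*z**2 - 10*exp(x + z) + 2*sin(y)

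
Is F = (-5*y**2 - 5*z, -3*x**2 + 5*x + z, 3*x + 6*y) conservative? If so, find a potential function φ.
No, ∇×F = (5, -8, -6*x + 10*y + 5) ≠ 0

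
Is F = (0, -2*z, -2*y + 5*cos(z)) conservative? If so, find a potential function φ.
Yes, F is conservative. φ = -2*y*z + 5*sin(z)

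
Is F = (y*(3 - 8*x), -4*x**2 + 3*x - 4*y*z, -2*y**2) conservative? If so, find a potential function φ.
Yes, F is conservative. φ = y*(-4*x**2 + 3*x - 2*y*z)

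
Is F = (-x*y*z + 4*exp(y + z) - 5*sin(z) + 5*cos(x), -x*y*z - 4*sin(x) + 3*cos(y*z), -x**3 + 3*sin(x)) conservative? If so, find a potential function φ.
No, ∇×F = (y*(x + 3*sin(y*z)), 3*x**2 - x*y + 4*exp(y + z) - 3*cos(x) - 5*cos(z), x*z - y*z - 4*exp(y + z) - 4*cos(x)) ≠ 0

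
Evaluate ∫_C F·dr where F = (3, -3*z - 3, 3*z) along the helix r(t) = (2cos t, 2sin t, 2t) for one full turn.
24*pi**2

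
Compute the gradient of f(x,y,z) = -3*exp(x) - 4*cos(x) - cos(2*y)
(-3*exp(x) + 4*sin(x), 2*sin(2*y), 0)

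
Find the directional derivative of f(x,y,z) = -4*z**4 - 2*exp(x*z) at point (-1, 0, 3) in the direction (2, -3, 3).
3*sqrt(22)*(-216*exp(3) - 1)*exp(-3)/11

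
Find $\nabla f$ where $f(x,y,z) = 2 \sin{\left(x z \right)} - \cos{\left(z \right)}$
(2*z*cos(x*z), 0, 2*x*cos(x*z) + sin(z))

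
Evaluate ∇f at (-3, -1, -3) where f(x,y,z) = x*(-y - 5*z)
(16, 3, 15)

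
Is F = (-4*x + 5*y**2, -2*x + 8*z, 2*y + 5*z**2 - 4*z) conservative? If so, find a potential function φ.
No, ∇×F = (-6, 0, -10*y - 2) ≠ 0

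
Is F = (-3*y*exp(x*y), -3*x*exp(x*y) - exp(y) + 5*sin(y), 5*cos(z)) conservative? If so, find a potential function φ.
Yes, F is conservative. φ = -exp(y) - 3*exp(x*y) + 5*sin(z) - 5*cos(y)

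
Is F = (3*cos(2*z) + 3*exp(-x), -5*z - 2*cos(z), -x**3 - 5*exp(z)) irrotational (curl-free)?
No, ∇×F = (5 - 2*sin(z), 3*x**2 - 6*sin(2*z), 0)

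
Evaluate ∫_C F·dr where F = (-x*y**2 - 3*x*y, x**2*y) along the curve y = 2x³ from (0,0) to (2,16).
1088/5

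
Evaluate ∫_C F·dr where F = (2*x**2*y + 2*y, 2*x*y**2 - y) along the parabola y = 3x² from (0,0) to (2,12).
68504/35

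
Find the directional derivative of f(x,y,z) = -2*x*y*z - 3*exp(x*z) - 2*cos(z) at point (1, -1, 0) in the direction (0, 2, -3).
3*sqrt(13)/13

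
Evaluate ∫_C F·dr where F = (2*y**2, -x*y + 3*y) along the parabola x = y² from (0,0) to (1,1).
9/4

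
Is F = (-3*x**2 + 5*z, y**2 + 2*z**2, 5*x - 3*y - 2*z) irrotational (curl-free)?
No, ∇×F = (-4*z - 3, 0, 0)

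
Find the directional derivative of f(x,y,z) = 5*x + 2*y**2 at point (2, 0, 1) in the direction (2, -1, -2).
10/3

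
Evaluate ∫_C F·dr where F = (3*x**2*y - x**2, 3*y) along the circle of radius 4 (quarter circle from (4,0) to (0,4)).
136/3 - 48*pi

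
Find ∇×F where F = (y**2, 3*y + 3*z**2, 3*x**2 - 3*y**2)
(-6*y - 6*z, -6*x, -2*y)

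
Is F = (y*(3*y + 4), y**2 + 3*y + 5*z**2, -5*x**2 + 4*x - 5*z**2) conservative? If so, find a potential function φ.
No, ∇×F = (-10*z, 10*x - 4, -6*y - 4) ≠ 0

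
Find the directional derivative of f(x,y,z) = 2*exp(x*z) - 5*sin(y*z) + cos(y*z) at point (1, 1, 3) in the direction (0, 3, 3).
sqrt(2)*(-2*sin(3) - 10*cos(3) + exp(3))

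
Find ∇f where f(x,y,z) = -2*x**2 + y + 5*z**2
(-4*x, 1, 10*z)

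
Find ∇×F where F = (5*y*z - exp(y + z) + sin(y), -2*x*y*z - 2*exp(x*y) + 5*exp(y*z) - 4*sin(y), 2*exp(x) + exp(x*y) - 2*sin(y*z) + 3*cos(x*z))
(2*x*y + x*exp(x*y) - 5*y*exp(y*z) - 2*z*cos(y*z), -y*exp(x*y) + 5*y + 3*z*sin(x*z) - 2*exp(x) - exp(y + z), -2*y*z - 2*y*exp(x*y) - 5*z + exp(y + z) - cos(y))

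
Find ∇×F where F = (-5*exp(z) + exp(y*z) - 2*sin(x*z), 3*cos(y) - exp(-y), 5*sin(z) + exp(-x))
(0, -2*x*cos(x*z) + y*exp(y*z) - 5*exp(z) + exp(-x), -z*exp(y*z))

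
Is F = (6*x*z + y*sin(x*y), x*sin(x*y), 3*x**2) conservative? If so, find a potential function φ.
Yes, F is conservative. φ = 3*x**2*z - cos(x*y)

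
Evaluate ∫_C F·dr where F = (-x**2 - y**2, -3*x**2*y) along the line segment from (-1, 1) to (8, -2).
-1629/4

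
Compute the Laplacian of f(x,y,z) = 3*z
0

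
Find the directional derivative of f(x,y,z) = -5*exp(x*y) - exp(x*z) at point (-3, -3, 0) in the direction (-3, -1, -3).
3*sqrt(19)*(-20*exp(9) - 3)/19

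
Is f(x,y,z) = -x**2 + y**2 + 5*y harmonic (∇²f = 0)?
Yes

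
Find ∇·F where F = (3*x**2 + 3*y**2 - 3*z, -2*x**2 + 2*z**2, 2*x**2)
6*x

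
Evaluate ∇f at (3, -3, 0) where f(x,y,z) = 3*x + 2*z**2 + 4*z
(3, 0, 4)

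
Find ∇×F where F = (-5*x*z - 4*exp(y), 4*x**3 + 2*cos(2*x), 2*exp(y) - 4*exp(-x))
(2*exp(y), -5*x - 4*exp(-x), 12*x**2 + 4*exp(y) - 4*sin(2*x))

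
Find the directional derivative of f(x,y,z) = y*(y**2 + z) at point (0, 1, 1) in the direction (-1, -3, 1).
-sqrt(11)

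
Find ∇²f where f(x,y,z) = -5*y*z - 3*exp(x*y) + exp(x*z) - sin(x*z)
x**2*(exp(x*z) + sin(x*z)) - 3*x**2*exp(x*y) - 3*y**2*exp(x*y) + z**2*exp(x*z) + z**2*sin(x*z)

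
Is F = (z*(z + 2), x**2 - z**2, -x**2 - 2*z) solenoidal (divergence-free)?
No, ∇·F = -2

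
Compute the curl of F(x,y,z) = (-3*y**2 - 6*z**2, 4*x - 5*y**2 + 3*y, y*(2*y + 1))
(4*y + 1, -12*z, 6*y + 4)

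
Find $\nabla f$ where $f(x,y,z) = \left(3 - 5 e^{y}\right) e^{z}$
(0, -5*exp(y + z), (3 - 5*exp(y))*exp(z))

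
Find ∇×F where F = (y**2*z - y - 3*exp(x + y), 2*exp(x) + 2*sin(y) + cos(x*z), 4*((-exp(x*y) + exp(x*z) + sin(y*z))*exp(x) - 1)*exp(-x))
(-4*x*exp(x*y) + x*sin(x*z) + 4*z*cos(y*z), y**2 + 4*y*exp(x*y) - 4*z*exp(x*z) - 4*exp(-x), -2*y*z - z*sin(x*z) + 2*exp(x) + 3*exp(x + y) + 1)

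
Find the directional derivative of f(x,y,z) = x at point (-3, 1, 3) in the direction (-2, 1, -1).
-sqrt(6)/3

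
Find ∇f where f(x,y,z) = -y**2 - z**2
(0, -2*y, -2*z)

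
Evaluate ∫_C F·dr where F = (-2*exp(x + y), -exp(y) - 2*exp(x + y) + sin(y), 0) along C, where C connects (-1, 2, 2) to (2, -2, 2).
-2 - exp(-2) + 2*E + exp(2)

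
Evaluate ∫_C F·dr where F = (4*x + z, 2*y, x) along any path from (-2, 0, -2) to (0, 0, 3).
-12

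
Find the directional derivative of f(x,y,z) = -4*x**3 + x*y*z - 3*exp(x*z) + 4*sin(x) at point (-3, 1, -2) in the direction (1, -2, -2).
-4*exp(6) - 116/3 + 4*cos(3)/3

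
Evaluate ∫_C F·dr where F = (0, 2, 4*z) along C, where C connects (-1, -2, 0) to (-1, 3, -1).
12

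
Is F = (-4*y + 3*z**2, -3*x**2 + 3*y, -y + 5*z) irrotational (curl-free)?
No, ∇×F = (-1, 6*z, 4 - 6*x)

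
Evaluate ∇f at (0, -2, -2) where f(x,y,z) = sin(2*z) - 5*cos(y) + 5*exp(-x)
(-5, -5*sin(2), 2*cos(4))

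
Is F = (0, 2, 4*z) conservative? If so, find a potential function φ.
Yes, F is conservative. φ = 2*y + 2*z**2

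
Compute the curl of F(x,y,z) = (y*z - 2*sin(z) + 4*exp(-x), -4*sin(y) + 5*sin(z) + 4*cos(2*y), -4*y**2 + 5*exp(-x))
(-8*y - 5*cos(z), y - 2*cos(z) + 5*exp(-x), -z)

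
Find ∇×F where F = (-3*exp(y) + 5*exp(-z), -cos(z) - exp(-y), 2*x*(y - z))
(2*x - sin(z), -2*y + 2*z - 5*exp(-z), 3*exp(y))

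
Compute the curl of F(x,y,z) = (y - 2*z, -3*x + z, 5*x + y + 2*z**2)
(0, -7, -4)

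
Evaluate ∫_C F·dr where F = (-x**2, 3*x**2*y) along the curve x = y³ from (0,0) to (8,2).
-224/3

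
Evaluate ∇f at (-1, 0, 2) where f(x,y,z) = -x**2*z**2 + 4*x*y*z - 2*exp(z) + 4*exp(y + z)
(8, -8 + 4*exp(2), -4 + 2*exp(2))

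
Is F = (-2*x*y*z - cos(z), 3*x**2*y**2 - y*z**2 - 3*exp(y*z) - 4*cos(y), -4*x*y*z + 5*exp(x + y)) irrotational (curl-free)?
No, ∇×F = (-4*x*z + 2*y*z + 3*y*exp(y*z) + 5*exp(x + y), -2*x*y + 4*y*z - 5*exp(x + y) + sin(z), 2*x*(3*y**2 + z))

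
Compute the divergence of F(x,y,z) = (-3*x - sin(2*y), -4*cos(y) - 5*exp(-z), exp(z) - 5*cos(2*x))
exp(z) + 4*sin(y) - 3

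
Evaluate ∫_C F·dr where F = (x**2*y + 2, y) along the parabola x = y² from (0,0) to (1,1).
39/14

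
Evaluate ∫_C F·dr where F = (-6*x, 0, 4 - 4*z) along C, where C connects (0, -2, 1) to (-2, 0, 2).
-14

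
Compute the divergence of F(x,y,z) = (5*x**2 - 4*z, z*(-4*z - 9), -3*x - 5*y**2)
10*x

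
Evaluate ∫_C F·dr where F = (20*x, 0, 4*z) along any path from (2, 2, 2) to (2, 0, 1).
-6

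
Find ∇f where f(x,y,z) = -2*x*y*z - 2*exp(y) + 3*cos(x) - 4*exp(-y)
(-2*y*z - 3*sin(x), -2*x*z - 2*exp(y) + 4*exp(-y), -2*x*y)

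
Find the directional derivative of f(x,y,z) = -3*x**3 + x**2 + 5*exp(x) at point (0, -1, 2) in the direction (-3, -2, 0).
-15*sqrt(13)/13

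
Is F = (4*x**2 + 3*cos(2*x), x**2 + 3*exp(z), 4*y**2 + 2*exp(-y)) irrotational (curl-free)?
No, ∇×F = (8*y - 3*exp(z) - 2*exp(-y), 0, 2*x)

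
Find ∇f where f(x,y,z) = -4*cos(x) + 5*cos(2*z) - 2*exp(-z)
(4*sin(x), 0, -10*sin(2*z) + 2*exp(-z))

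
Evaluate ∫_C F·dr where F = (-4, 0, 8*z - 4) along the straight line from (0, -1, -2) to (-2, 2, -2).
8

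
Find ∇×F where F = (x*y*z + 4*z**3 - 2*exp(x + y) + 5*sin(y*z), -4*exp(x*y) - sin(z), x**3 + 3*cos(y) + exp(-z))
(-3*sin(y) + cos(z), -3*x**2 + x*y + 5*y*cos(y*z) + 12*z**2, -x*z - 4*y*exp(x*y) - 5*z*cos(y*z) + 2*exp(x + y))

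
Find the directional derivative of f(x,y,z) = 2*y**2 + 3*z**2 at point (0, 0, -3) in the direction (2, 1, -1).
3*sqrt(6)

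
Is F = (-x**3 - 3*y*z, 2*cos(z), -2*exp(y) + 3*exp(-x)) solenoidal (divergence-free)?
No, ∇·F = -3*x**2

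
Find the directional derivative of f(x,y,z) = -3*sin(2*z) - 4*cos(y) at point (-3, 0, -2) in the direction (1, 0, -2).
12*sqrt(5)*cos(4)/5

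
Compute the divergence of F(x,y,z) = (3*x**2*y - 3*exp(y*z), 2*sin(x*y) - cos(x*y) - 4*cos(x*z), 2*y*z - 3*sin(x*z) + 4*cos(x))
6*x*y + x*sin(x*y) + 2*x*cos(x*y) - 3*x*cos(x*z) + 2*y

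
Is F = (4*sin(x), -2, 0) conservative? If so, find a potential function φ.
Yes, F is conservative. φ = -2*y - 4*cos(x)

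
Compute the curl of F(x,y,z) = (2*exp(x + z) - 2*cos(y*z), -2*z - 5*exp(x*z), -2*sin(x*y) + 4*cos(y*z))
(5*x*exp(x*z) - 2*x*cos(x*y) - 4*z*sin(y*z) + 2, 2*y*sin(y*z) + 2*y*cos(x*y) + 2*exp(x + z), -z*(5*exp(x*z) + 2*sin(y*z)))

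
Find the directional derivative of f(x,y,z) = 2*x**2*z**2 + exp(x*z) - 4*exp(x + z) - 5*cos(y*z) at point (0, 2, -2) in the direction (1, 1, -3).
2*sqrt(11)*(20*exp(2)*sin(4) - exp(2) + 4)*exp(-2)/11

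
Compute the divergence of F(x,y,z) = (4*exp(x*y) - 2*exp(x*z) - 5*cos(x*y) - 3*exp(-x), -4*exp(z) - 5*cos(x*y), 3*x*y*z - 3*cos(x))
3*x*y + 5*x*sin(x*y) + 4*y*exp(x*y) + 5*y*sin(x*y) - 2*z*exp(x*z) + 3*exp(-x)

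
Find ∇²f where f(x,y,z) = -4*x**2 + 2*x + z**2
-6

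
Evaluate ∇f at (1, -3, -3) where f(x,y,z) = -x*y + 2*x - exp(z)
(5, -1, -exp(-3))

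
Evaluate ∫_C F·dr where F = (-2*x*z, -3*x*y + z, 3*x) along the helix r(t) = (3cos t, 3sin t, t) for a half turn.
-60 - 9*pi/2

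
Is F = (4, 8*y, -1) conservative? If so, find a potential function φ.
Yes, F is conservative. φ = 4*x + 4*y**2 - z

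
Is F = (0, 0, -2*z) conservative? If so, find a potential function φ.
Yes, F is conservative. φ = -z**2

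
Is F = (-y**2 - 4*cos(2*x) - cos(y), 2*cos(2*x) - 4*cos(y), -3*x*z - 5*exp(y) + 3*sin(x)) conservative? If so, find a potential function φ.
No, ∇×F = (-5*exp(y), 3*z - 3*cos(x), 2*y - 4*sin(2*x) - sin(y)) ≠ 0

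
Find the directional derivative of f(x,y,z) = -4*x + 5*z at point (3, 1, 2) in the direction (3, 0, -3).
-9*sqrt(2)/2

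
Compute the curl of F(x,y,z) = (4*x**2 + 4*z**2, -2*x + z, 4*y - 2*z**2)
(3, 8*z, -2)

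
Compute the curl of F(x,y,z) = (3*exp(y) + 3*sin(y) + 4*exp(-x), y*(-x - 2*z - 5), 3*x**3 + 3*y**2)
(8*y, -9*x**2, -y - 3*exp(y) - 3*cos(y))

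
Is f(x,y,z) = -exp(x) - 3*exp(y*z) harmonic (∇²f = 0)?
No, ∇²f = -3*y**2*exp(y*z) - 3*z**2*exp(y*z) - exp(x)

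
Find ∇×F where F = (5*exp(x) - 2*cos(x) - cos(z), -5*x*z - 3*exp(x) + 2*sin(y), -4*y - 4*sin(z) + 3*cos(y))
(5*x - 3*sin(y) - 4, sin(z), -5*z - 3*exp(x))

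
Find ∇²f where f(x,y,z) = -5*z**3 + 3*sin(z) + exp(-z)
-30*z - 3*sin(z) + exp(-z)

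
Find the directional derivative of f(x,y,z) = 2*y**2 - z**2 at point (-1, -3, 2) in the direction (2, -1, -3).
12*sqrt(14)/7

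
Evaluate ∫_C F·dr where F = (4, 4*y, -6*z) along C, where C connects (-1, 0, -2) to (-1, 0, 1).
9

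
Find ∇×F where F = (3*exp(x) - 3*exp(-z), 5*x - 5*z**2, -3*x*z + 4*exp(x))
(10*z, 3*z - 4*exp(x) + 3*exp(-z), 5)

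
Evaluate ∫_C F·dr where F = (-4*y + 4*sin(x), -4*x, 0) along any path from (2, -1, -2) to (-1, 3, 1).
-4*cos(1) + 4*cos(2) + 4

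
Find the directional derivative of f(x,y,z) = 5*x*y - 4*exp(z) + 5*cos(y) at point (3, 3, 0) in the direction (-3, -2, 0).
5*sqrt(13)*(-15 + 2*sin(3))/13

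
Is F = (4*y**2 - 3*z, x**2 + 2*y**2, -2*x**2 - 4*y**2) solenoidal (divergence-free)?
No, ∇·F = 4*y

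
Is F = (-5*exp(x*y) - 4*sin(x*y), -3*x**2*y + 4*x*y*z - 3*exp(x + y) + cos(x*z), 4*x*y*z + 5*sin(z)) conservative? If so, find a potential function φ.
No, ∇×F = (x*(-4*y + 4*z + sin(x*z)), -4*y*z, -6*x*y + 5*x*exp(x*y) + 4*x*cos(x*y) + 4*y*z - z*sin(x*z) - 3*exp(x + y)) ≠ 0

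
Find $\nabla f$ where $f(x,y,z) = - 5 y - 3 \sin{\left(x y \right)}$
(-3*y*cos(x*y), -3*x*cos(x*y) - 5, 0)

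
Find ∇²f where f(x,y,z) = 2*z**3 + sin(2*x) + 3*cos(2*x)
12*z - 4*sin(2*x) - 12*cos(2*x)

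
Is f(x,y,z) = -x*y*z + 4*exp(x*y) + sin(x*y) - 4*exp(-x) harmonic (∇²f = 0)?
No, ∇²f = ((x**2*(4*exp(x*y) - sin(x*y)) + 4*y**2*exp(x*y) - y**2*sin(x*y))*exp(x) - 4)*exp(-x)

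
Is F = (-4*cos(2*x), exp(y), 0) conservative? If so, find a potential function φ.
Yes, F is conservative. φ = exp(y) - 2*sin(2*x)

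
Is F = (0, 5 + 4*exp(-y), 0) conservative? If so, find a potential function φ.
Yes, F is conservative. φ = 5*y - 4*exp(-y)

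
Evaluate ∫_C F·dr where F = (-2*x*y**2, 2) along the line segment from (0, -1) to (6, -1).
-36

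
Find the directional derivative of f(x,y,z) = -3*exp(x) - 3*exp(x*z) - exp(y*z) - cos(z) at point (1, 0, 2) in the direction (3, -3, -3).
sqrt(3)*(-exp(2) - E - sin(2)/3 + 2/3)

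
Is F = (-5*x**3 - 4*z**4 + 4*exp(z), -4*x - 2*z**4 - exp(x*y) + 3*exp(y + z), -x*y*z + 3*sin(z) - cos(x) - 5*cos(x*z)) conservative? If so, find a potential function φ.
No, ∇×F = (-x*z + 8*z**3 - 3*exp(y + z), y*z - 16*z**3 - 5*z*sin(x*z) + 4*exp(z) - sin(x), -y*exp(x*y) - 4) ≠ 0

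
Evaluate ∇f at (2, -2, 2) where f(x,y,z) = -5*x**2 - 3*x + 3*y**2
(-23, -12, 0)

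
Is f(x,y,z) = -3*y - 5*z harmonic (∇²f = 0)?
Yes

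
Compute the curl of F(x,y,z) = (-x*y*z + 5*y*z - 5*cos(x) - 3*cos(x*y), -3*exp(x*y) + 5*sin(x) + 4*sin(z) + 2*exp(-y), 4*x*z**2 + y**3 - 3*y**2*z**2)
(3*y**2 - 6*y*z**2 - 4*cos(z), -x*y + 5*y - 4*z**2, x*z - 3*x*sin(x*y) - 3*y*exp(x*y) - 5*z + 5*cos(x))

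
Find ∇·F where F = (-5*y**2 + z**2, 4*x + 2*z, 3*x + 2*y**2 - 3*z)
-3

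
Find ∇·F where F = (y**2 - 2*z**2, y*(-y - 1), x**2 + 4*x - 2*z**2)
-2*y - 4*z - 1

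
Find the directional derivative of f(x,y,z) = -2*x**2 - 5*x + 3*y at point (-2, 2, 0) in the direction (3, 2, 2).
15*sqrt(17)/17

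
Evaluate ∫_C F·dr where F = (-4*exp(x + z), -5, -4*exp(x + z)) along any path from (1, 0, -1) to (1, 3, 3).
-4*exp(4) - 11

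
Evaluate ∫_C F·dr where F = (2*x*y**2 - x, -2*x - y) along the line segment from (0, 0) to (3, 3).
45/2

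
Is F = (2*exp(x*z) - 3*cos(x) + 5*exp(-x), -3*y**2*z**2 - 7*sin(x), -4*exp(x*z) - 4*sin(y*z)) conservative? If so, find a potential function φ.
No, ∇×F = (2*z*(3*y**2 - 2*cos(y*z)), 2*(x + 2*z)*exp(x*z), -7*cos(x)) ≠ 0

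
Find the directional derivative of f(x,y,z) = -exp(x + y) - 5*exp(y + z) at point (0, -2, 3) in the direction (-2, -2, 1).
(4 + 5*exp(3))*exp(-2)/3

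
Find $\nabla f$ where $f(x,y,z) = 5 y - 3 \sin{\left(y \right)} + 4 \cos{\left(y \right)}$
(0, -4*sin(y) - 3*cos(y) + 5, 0)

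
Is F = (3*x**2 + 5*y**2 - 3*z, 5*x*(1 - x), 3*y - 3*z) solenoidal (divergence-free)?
No, ∇·F = 6*x - 3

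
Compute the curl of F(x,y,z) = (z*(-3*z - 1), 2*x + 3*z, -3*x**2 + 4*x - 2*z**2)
(-3, 6*x - 6*z - 5, 2)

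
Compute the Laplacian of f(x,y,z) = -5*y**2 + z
-10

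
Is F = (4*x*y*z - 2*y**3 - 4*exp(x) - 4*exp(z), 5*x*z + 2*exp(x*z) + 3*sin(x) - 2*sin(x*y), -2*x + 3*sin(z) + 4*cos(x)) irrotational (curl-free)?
No, ∇×F = (x*(-2*exp(x*z) - 5), 4*x*y - 4*exp(z) + 4*sin(x) + 2, -4*x*z + 6*y**2 - 2*y*cos(x*y) + 2*z*exp(x*z) + 5*z + 3*cos(x))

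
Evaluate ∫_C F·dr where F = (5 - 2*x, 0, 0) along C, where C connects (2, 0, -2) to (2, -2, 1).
0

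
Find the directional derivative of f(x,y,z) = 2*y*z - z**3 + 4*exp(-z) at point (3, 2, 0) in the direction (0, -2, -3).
0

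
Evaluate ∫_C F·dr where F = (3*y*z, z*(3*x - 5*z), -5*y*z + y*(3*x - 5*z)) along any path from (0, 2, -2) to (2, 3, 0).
40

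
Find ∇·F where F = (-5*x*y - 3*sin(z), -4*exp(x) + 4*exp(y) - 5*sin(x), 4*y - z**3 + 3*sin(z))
-5*y - 3*z**2 + 4*exp(y) + 3*cos(z)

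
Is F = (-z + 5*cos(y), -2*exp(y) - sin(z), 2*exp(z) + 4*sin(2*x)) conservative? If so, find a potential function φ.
No, ∇×F = (cos(z), 16*sin(x)**2 - 9, 5*sin(y)) ≠ 0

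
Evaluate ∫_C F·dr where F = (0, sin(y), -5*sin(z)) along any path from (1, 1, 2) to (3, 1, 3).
5*cos(3) - 5*cos(2)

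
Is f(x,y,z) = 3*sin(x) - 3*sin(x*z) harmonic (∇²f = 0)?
No, ∇²f = 3*x**2*sin(x*z) + 3*z**2*sin(x*z) - 3*sin(x)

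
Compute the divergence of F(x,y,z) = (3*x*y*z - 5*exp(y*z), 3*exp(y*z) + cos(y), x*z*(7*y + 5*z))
7*x*y + 10*x*z + 3*y*z + 3*z*exp(y*z) - sin(y)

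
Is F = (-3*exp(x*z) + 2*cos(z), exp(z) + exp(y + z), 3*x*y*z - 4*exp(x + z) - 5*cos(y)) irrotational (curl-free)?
No, ∇×F = (3*x*z - exp(z) - exp(y + z) + 5*sin(y), -3*x*exp(x*z) - 3*y*z + 4*exp(x + z) - 2*sin(z), 0)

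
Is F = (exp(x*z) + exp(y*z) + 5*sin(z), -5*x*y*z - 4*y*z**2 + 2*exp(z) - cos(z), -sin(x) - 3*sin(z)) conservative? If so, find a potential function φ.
No, ∇×F = (5*x*y + 8*y*z - 2*exp(z) - sin(z), x*exp(x*z) + y*exp(y*z) + cos(x) + 5*cos(z), z*(-5*y - exp(y*z))) ≠ 0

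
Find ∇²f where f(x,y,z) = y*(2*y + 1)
4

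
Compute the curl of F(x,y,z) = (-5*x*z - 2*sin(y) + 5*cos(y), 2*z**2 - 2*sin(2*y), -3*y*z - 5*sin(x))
(-7*z, -5*x + 5*cos(x), 5*sin(y) + 2*cos(y))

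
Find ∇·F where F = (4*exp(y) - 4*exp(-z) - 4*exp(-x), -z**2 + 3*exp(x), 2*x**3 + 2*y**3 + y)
4*exp(-x)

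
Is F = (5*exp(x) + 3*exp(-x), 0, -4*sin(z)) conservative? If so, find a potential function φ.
Yes, F is conservative. φ = 5*exp(x) + 4*cos(z) - 3*exp(-x)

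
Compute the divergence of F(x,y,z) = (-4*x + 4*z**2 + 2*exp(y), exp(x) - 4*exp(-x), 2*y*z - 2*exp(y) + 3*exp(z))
2*y + 3*exp(z) - 4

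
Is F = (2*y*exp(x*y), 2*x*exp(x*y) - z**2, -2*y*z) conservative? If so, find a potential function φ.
Yes, F is conservative. φ = -y*z**2 + 2*exp(x*y)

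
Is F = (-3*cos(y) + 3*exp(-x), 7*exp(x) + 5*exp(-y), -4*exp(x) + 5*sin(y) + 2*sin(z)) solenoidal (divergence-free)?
No, ∇·F = 2*cos(z) - 5*exp(-y) - 3*exp(-x)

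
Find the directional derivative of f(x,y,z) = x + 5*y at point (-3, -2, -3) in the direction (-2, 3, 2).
13*sqrt(17)/17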